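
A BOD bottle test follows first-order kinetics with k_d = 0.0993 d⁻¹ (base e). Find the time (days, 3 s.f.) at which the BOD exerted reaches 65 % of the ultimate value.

t ≈ 10.6 d

y/L₀ = 1 − e^(−k_d t) = 0.65 ⇒ e^(−k_d t) = 0.350
t = −ln(0.350) / 0.0993 = 1.050 / 0.0993 = 10.57 d.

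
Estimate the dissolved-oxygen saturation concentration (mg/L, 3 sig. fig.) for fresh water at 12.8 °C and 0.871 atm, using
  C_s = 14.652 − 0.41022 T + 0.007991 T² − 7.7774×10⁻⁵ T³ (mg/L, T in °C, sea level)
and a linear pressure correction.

C_s ≈ 9.19 mg/L

At sea level: C_s = 14.652 − 0.41022×12.8 + 0.007991×12.8² − 7.7774×10⁻⁵×12.8³ = 10.55 mg/L.
Pressure correction: C_s' = 10.55 × 0.871 = 9.187 mg/L.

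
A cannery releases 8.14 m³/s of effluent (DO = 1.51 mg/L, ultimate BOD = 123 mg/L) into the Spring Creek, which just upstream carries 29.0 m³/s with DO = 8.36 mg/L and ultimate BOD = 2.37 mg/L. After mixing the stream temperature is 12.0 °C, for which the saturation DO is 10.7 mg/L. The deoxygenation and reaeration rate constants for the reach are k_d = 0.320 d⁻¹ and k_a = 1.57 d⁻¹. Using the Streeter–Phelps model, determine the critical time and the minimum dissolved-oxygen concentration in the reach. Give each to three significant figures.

Mixed DO = (29.0×8.36 + 8.14×1.51)/(29.0+8.14) = 254.7/37.14 = 6.859 mg/L.
Mixed L₀ = (29.0×2.37 + 8.14×123)/(37.14) = 1070/37.14 = 28.81 mg/L.
Initial deficit D₀ = C_s − DO₀ = 10.7 − 6.859 = 3.841 mg/L.
t_c = (1/1.250) ln[(1.57/0.320)(1 − 3.841×1.250/(0.320×28.81))] = 0.8000 × ln(2.351) = 0.6838 d.
D_c = (0.320/1.57) × 28.81 × e^(−0.320×0.6838) = 0.2038 × 28.81 × 0.8035 = 4.718 mg/L.
Minimum DO = 10.7 − 4.718 = 5.982 mg/L.

t_c ≈ 0.684 d; minimum DO ≈ 5.98 mg/L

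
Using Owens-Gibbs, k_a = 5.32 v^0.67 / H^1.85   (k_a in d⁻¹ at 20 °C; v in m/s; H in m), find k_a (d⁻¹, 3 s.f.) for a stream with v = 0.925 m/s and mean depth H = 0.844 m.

k_a ≈ 6.91 d⁻¹

k_a = 5.32 × 0.925^0.67 / 0.844^1.85 = 5.32 × 0.9491 / 0.7307 = 6.910 d⁻¹.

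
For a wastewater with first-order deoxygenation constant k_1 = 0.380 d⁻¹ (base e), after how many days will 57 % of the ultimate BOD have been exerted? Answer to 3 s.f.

t ≈ 2.22 d

y/L₀ = 1 − e^(−k_1 t) = 0.57 ⇒ e^(−k_1 t) = 0.430
t = −ln(0.430) / 0.380 = 0.8440 / 0.380 = 2.221 d.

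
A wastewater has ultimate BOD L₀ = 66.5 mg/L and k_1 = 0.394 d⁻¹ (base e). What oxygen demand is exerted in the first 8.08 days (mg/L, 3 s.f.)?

y ≈ 63.7 mg/L

y_t = L₀(1 − e^(−k_1 t)) = 66.5 × (1 − e^(−0.394×8.08))
= 66.5 × (1 − 0.04144) = 66.5 × 0.9586 = 63.74 mg/L.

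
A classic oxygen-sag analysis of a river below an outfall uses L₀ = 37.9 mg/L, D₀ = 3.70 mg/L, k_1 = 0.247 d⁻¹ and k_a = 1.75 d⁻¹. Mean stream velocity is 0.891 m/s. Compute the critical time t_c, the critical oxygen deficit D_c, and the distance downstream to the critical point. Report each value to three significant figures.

t_c = [1/(k_a−k_1)] ln[(k_a/k_1)(1 − D₀(k_a−k_1)/(k_1 L₀))]
= [1/(1.75−0.247)] ln[(1.75/0.247)(1 − 3.70×1.503/(0.247×37.9))]
= (1/1.503) ln[7.085 × 0.4059] = 0.6653 × ln(2.876) = 0.6653 × 1.056 = 0.7029 d.
D_c = (k_1/k_a) L₀ e^(−k_1 t_c) = (0.247/1.75) × 37.9 × e^(−0.247×0.7029) = 0.1411 × 37.9 × 0.8406 = 4.497 mg/L.
x_c = v t_c = 0.891 m/s × 0.7029 d × 86400 s/d = 54110 m ≈ 54.1 km.

t_c ≈ 0.703 d; D_c ≈ 4.50 mg/L; x_c ≈ 54.1 km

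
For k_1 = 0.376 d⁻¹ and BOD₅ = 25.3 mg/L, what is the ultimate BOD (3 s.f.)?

BOD₅ = L₀(1 − e^(−5k_1)) ⇒ L₀ = BOD₅ / (1 − e^(−5×0.376))
= 25.3 / (1 − 0.1526) = 25.3 / 0.8474 = 29.86 mg/L.

L₀ ≈ 29.9 mg/L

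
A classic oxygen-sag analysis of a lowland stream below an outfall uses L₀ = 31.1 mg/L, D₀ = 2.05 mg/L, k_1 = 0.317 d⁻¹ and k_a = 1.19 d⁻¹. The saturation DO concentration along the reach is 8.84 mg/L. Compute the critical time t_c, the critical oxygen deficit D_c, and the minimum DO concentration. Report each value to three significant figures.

t_c ≈ 1.29 d; D_c ≈ 5.51 mg/L; min DO ≈ 3.33 mg/L

At the critical point dD/dt = 0, so k_1 L₀ e^(−k_1 t) = k_a D. Substituting D(t) from the Streeter–Phelps equation and solving for t gives
t_c = ln[(k_a/k_1)(1 − D₀(k_a−k_1)/(k_1 L₀))] / (k_a−k_1).
Here k_a−k_1 = 0.8730 d⁻¹ and 1 − D₀(k_a−k_1)/(k_1 L₀) = 1 − 2.05×0.8730/(0.317×31.1) = 0.8185, so
t_c = ln(3.754 × 0.8185) / 0.8730 = 1.122 / 0.8730 = 1.286 d.
L(t_c) = L₀ e^(−k_1 t_c) = 31.1 × 0.6652 = 20.69 mg/L, and at the critical point k_a D_c = k_1 L, so D_c = (0.317/1.19) × 20.69 = 5.511 mg/L.
Minimum DO = C_s − D_c = 8.84 − 5.511 = 3.329 mg/L.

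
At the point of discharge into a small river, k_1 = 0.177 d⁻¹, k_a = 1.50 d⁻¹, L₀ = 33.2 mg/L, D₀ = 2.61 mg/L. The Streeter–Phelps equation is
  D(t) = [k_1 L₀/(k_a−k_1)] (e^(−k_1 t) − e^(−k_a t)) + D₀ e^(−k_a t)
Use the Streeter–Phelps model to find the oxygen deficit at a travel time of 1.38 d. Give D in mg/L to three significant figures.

D ≈ 3.25 mg/L

k_1 L₀/(k_a−k_1) = 0.177×33.2/(1.50−0.177) = 5.876/1.323 = 4.442 mg/L.
e^(−k_1 t) = e^(−0.177×1.380) = 0.7833; e^(−k_a t) = e^(−1.50×1.380) = 0.1262.
D = 4.442 × (0.7833 − 0.1262) + 2.61 × 0.1262 = 2.919 + 0.3293 = 3.248 mg/L.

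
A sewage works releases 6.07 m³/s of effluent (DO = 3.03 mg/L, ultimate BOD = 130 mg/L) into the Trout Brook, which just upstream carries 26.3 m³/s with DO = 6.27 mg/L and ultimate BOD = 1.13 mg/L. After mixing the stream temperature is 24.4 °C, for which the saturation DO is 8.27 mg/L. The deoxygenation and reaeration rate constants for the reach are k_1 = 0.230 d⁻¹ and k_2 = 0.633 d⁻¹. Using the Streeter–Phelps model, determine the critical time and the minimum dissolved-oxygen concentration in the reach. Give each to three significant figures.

t_c ≈ 2.02 d; minimum DO ≈ 2.49 mg/L

Mixed DO = (26.3×6.27 + 6.07×3.03)/(26.3+6.07) = 183.3/32.37 = 5.662 mg/L.
Mixed L₀ = (26.3×1.13 + 6.07×130)/(32.37) = 818.8/32.37 = 25.30 mg/L.
Initial deficit D₀ = C_s − DO₀ = 8.27 − 5.662 = 2.608 mg/L.
t_c = (1/0.4030) ln[(0.633/0.230)(1 − 2.608×0.4030/(0.230×25.30))] = 2.481 × ln(2.255) = 2.018 d.
D_c = (0.230/0.633) × 25.30 × e^(−0.230×2.018) = 0.3633 × 25.30 × 0.6287 = 5.778 mg/L.
Minimum DO = 8.27 − 5.778 = 2.492 mg/L.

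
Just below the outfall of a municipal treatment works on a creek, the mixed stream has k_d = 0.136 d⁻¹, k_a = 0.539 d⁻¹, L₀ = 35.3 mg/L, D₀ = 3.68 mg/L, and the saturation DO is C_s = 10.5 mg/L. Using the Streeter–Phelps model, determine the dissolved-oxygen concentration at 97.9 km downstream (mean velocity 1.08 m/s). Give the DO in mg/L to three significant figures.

Travel time t = x/v = 97.9 km / (1.08 m/s) = 97900 m / 1.08 m/s = 90650 s = 1.049 d.
k_d L₀/(k_a−k_d) = 0.136×35.3/(0.539−0.136) = 4.801/0.4030 = 11.91 mg/L.
e^(−k_d t) = e^(−0.136×1.049) = 0.8670; e^(−k_a t) = e^(−0.539×1.049) = 0.5681.
D = 11.91 × (0.8670 − 0.5681) + 3.68 × 0.5681 = 3.561 + 2.091 = 5.652 mg/L.
DO = C_s − D = 10.5 − 5.652 = 4.848 mg/L.

DO ≈ 4.85 mg/L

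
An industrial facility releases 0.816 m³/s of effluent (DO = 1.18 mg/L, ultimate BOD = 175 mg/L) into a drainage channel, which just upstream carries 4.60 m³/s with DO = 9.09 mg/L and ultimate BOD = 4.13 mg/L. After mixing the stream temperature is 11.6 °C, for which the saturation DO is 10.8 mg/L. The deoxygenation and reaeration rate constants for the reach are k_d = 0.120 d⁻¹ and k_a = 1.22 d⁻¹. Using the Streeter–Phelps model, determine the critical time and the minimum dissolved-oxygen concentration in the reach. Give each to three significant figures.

t_c ≈ 0.0985 d; minimum DO ≈ 7.90 mg/L

Mixed DO = (4.60×9.09 + 0.816×1.18)/(4.60+0.816) = 42.78/5.416 = 7.898 mg/L.
Mixed L₀ = (4.60×4.13 + 0.816×175)/(5.416) = 161.8/5.416 = 29.87 mg/L.
Initial deficit D₀ = C_s − DO₀ = 10.8 − 7.898 = 2.902 mg/L.
t_c = (1/1.100) ln[(1.22/0.120)(1 − 2.902×1.100/(0.120×29.87))] = 0.9091 × ln(1.114) = 0.09848 d.
D_c = (0.120/1.22) × 29.87 × e^(−0.120×0.09848) = 0.09836 × 29.87 × 0.9883 = 2.904 mg/L.
Minimum DO = 10.8 − 2.904 = 7.896 mg/L.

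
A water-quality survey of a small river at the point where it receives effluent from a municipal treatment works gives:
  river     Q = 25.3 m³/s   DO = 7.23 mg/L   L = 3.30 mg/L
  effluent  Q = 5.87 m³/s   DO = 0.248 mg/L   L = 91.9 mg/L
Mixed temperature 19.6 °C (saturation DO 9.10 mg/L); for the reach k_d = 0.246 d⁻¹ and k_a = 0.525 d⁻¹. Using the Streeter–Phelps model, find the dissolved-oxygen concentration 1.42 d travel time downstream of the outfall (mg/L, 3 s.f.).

Mixed DO = (25.3×7.23 + 5.87×0.248)/(25.3+5.87) = 184.4/31.17 = 5.915 mg/L.
Mixed L₀ = (25.3×3.30 + 5.87×91.9)/(31.17) = 622.9/31.17 = 19.99 mg/L.
Initial deficit D₀ = C_s − DO₀ = 9.10 − 5.915 = 3.185 mg/L.
D(1.42) = [0.246×19.99/(0.525−0.246)](e^(−0.246×1.42) − e^(−0.525×1.42)) + 3.185 e^(−0.525×1.42)
= 17.62 × (0.7052 − 0.4745) + 3.185 × 0.4745 = 5.576 mg/L.
DO = 9.10 − 5.576 = 3.524 mg/L.

DO ≈ 3.52 mg/L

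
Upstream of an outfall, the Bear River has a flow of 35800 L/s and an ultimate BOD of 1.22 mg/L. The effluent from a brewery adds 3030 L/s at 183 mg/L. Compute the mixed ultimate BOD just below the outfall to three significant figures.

15.4 mg/L

Flow-weighted mixing: C = (Q_r C_r + Q_w C_w)/(Q_r + Q_w)
= (35800×1.22 + 3030×183)/(35800 + 3030) = 598200/38830 = 15.40 mg/L.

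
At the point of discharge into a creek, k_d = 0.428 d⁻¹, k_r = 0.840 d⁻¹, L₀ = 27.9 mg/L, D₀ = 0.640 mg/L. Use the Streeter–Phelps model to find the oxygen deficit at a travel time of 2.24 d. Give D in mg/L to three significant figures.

D ≈ 6.79 mg/L

k_d L₀/(k_r−k_d) = 0.428×27.9/(0.840−0.428) = 11.94/0.4120 = 28.98 mg/L.
e^(−k_d t) = e^(−0.428×2.240) = 0.3834; e^(−k_r t) = e^(−0.840×2.240) = 0.1523.
D = 28.98 × (0.3834 − 0.1523) + 0.640 × 0.1523 = 6.696 + 0.09750 = 6.794 mg/L.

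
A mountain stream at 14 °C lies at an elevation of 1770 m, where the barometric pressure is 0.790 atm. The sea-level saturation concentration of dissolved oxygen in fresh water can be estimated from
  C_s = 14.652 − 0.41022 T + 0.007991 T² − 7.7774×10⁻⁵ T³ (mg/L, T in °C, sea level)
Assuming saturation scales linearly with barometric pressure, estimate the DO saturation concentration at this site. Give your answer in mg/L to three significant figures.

At sea level: C_s = 14.652 − 0.41022×14 + 0.007991×14² − 7.7774×10⁻⁵×14³ = 10.26 mg/L.
Pressure correction: C_s' = 10.26 × 0.790 = 8.107 mg/L.

C_s ≈ 8.11 mg/L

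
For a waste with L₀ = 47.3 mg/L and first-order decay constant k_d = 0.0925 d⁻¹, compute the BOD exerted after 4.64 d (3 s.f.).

y_t = L₀(1 − e^(−k_d t)) = 47.3 × (1 − e^(−0.0925×4.64))
= 47.3 × (1 − 0.6510) = 47.3 × 0.3490 = 16.51 mg/L.

y ≈ 16.5 mg/L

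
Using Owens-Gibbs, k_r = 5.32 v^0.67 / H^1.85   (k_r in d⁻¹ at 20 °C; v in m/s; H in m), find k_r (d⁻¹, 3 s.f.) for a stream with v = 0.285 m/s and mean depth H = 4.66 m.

k_r = 5.32 × 0.285^0.67 / 4.66^1.85 = 5.32 × 0.4313 / 17.24 = 0.1331 d⁻¹.

k_r ≈ 0.133 d⁻¹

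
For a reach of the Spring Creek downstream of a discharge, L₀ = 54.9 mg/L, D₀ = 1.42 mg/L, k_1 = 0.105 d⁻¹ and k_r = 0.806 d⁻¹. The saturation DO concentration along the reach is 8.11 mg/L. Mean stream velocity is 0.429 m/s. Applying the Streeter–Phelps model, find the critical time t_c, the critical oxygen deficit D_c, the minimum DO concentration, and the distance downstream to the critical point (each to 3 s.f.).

At the critical point dD/dt = 0, so k_1 L₀ e^(−k_1 t) = k_r D. Substituting D(t) from the Streeter–Phelps equation and solving for t gives
t_c = ln[(k_r/k_1)(1 − D₀(k_r−k_1)/(k_1 L₀))] / (k_r−k_1).
Here k_r−k_1 = 0.7010 d⁻¹ and 1 − D₀(k_r−k_1)/(k_1 L₀) = 1 − 1.42×0.7010/(0.105×54.9) = 0.8273, so
t_c = ln(7.676 × 0.8273) / 0.7010 = 1.849 / 0.7010 = 2.637 d.
L(t_c) = L₀ e^(−k_1 t_c) = 54.9 × 0.7581 = 41.62 mg/L, and at the critical point k_r D_c = k_1 L, so D_c = (0.105/0.806) × 41.62 = 5.422 mg/L.
Minimum DO = C_s − D_c = 8.11 − 5.422 = 2.688 mg/L.
x_c = v t_c = 0.429 m/s × 2.637 d × 86400 s/d = 97740 m ≈ 97.7 km.

t_c ≈ 2.64 d; D_c ≈ 5.42 mg/L; min DO ≈ 2.69 mg/L; x_c ≈ 97.7 km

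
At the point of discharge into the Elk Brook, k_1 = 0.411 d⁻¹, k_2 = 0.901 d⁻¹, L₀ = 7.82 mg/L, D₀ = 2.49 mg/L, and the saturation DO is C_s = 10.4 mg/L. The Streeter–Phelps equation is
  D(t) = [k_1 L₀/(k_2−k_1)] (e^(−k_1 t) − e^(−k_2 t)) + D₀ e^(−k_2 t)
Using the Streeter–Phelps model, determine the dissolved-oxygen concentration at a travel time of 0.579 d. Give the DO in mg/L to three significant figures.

DO ≈ 7.65 mg/L

k_1 L₀/(k_2−k_1) = 0.411×7.82/(0.901−0.411) = 3.214/0.4900 = 6.559 mg/L.
e^(−k_1 t) = e^(−0.411×0.5790) = 0.7882; e^(−k_2 t) = e^(−0.901×0.5790) = 0.5935.
D = 6.559 × (0.7882 − 0.5935) + 2.49 × 0.5935 = 1.277 + 1.478 = 2.755 mg/L.
DO = C_s − D = 10.4 − 2.755 = 7.645 mg/L.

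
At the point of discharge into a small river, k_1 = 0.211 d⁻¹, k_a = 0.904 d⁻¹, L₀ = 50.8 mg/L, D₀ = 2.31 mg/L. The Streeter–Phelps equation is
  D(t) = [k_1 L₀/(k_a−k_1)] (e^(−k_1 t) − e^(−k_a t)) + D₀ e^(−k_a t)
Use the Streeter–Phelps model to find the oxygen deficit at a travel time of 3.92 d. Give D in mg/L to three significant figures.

D ≈ 6.38 mg/L

k_1 L₀/(k_a−k_1) = 0.211×50.8/(0.904−0.211) = 10.72/0.6930 = 15.47 mg/L.
e^(−k_1 t) = e^(−0.211×3.920) = 0.4373; e^(−k_a t) = e^(−0.904×3.920) = 0.02891.
D = 15.47 × (0.4373 − 0.02891) + 2.31 × 0.02891 = 6.317 + 0.06677 = 6.384 mg/L.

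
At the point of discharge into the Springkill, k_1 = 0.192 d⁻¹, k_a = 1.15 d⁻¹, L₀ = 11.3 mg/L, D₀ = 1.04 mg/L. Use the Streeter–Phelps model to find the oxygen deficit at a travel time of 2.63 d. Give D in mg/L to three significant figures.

D ≈ 1.31 mg/L

k_1 L₀/(k_a−k_1) = 0.192×11.3/(1.15−0.192) = 2.170/0.9580 = 2.265 mg/L.
e^(−k_1 t) = e^(−0.192×2.630) = 0.6035; e^(−k_a t) = e^(−1.15×2.630) = 0.04858.
D = 2.265 × (0.6035 − 0.04858) + 1.04 × 0.04858 = 1.257 + 0.05053 = 1.307 mg/L.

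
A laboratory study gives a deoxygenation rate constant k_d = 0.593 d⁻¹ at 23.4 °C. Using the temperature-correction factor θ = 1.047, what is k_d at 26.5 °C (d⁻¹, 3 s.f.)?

k_d ≈ 0.684 d⁻¹

k_d(T₂) = k_d(T₁) · θ^(T₂−T₁) = 0.593 × 1.047^(26.5−23.4)
= 0.593 × 1.047^3.10 = 0.593 × 1.153 = 0.6837 d⁻¹.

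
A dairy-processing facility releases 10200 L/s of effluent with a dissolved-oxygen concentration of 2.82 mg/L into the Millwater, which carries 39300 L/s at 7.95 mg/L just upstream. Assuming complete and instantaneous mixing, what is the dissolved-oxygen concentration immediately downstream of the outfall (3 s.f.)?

6.89 mg/L

Flow-weighted mixing: C = (Q_r C_r + Q_w C_w)/(Q_r + Q_w)
= (39300×7.95 + 10200×2.82)/(39300 + 10200) = 341200/49500 = 6.893 mg/L.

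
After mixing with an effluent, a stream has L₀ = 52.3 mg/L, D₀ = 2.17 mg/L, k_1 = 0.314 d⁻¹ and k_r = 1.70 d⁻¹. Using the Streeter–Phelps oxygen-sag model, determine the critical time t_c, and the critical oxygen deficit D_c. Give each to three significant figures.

t_c = [1/(k_r−k_1)] ln[(k_r/k_1)(1 − D₀(k_r−k_1)/(k_1 L₀))]
= [1/(1.70−0.314)] ln[(1.70/0.314)(1 − 2.17×1.386/(0.314×52.3))]
= (1/1.386) ln[5.414 × 0.8169] = 0.7215 × ln(4.422) = 0.7215 × 1.487 = 1.073 d.
D_c = (k_1/k_r) L₀ e^(−k_1 t_c) = (0.314/1.70) × 52.3 × e^(−0.314×1.073) = 0.1847 × 52.3 × 0.7140 = 6.898 mg/L.

t_c ≈ 1.07 d; D_c ≈ 6.90 mg/L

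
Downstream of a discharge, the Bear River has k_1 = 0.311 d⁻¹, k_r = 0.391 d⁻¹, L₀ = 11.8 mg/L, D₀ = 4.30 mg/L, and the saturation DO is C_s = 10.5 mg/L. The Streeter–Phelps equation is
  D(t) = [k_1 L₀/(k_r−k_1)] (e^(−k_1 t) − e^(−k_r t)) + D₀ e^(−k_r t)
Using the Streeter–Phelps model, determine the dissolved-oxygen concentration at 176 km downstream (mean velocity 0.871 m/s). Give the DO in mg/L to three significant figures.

Travel time t = x/v = 176 km / (0.871 m/s) = 176000 m / 0.871 m/s = 202100 s = 2.339 d.
k_1 L₀/(k_r−k_1) = 0.311×11.8/(0.391−0.311) = 3.670/0.08000 = 45.87 mg/L.
e^(−k_1 t) = e^(−0.311×2.339) = 0.4832; e^(−k_r t) = e^(−0.391×2.339) = 0.4007.
D = 45.87 × (0.4832 − 0.4007) + 4.30 × 0.4007 = 3.782 + 1.723 = 5.505 mg/L.
DO = C_s − D = 10.5 − 5.505 = 4.995 mg/L.

DO ≈ 4.99 mg/L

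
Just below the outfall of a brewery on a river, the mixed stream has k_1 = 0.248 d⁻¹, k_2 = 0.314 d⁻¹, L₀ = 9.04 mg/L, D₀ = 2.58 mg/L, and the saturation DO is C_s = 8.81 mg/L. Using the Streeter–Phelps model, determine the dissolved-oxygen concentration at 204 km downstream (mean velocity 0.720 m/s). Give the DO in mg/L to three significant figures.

DO ≈ 4.96 mg/L

Travel time t = x/v = 204 km / (0.720 m/s) = 204000 m / 0.720 m/s = 283300 s = 3.279 d.
k_1 L₀/(k_2−k_1) = 0.248×9.04/(0.314−0.248) = 2.242/0.06600 = 33.97 mg/L.
e^(−k_1 t) = e^(−0.248×3.279) = 0.4434; e^(−k_2 t) = e^(−0.314×3.279) = 0.3571.
D = 33.97 × (0.4434 − 0.3571) + 2.58 × 0.3571 = 2.931 + 0.9213 = 3.853 mg/L.
DO = C_s − D = 8.81 − 3.853 = 4.957 mg/L.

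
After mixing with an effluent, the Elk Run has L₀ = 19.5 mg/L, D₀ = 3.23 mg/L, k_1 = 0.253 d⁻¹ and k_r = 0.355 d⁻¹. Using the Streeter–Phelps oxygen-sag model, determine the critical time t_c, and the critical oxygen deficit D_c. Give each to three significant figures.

t_c ≈ 2.64 d; D_c ≈ 7.12 mg/L

t_c = [1/(k_r−k_1)] ln[(k_r/k_1)(1 − D₀(k_r−k_1)/(k_1 L₀))]
= [1/(0.355−0.253)] ln[(0.355/0.253)(1 − 3.23×0.1020/(0.253×19.5))]
= (1/0.1020) ln[1.403 × 0.9332] = 9.804 × ln(1.309) = 9.804 × 0.2696 = 2.643 d.
L(t_c) = L₀ e^(−k_1 t_c) = 19.5 × 0.5123 = 9.991 mg/L, and at the critical point k_r D_c = k_1 L, so D_c = (0.253/0.355) × 9.991 = 7.120 mg/L.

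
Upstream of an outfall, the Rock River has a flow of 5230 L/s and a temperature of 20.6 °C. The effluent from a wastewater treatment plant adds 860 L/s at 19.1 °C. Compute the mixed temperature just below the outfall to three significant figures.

Flow-weighted mixing: C = (Q_r C_r + Q_w C_w)/(Q_r + Q_w)
= (5230×20.6 + 860×19.1)/(5230 + 860) = 124200/6090 = 20.39 °C.

20.4 °C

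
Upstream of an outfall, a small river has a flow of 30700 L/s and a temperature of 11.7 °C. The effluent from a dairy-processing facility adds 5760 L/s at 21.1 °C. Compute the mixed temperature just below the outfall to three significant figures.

13.2 °C

Flow-weighted mixing: C = (Q_r C_r + Q_w C_w)/(Q_r + Q_w)
= (30700×11.7 + 5760×21.1)/(30700 + 5760) = 480700/36460 = 13.19 °C.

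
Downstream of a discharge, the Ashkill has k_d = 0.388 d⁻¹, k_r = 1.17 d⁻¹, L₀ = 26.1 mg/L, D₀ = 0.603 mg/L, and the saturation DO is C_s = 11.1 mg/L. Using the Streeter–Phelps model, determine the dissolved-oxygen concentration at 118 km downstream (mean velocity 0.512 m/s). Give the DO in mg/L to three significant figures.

Travel time t = x/v = 118 km / (0.512 m/s) = 118000 m / 0.512 m/s = 230500 s = 2.667 d.
k_d L₀/(k_r−k_d) = 0.388×26.1/(1.17−0.388) = 10.13/0.7820 = 12.95 mg/L.
e^(−k_d t) = e^(−0.388×2.667) = 0.3552; e^(−k_r t) = e^(−1.17×2.667) = 0.04412.
D = 12.95 × (0.3552 − 0.04412) + 0.603 × 0.04412 = 4.029 + 0.02660 = 4.056 mg/L.
DO = C_s − D = 11.1 − 4.056 = 7.044 mg/L.

DO ≈ 7.04 mg/L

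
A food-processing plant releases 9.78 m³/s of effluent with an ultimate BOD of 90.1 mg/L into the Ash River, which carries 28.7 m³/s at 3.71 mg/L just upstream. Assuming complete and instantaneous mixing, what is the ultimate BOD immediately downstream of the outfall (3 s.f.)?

25.7 mg/L

Flow-weighted mixing: C = (Q_r C_r + Q_w C_w)/(Q_r + Q_w)
= (28.7×3.71 + 9.78×90.1)/(28.7 + 9.78) = 987.7/38.48 = 25.67 mg/L.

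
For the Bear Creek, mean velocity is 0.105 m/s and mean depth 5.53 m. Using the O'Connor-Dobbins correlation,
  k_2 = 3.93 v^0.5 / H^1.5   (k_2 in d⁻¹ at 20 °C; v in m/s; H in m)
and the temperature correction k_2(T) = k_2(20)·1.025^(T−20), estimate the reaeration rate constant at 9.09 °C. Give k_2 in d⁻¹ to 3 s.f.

k_2(20) = 3.93 × 0.105^0.5 / 5.53^1.5 = 3.93 × 0.3240 / 13.00 = 0.09793 d⁻¹.
k_2(9.09) = 0.09793 × 1.025^(9.09−20) = 0.09793 × 0.7638 = 0.07480 d⁻¹.

k_2 ≈ 0.0748 d⁻¹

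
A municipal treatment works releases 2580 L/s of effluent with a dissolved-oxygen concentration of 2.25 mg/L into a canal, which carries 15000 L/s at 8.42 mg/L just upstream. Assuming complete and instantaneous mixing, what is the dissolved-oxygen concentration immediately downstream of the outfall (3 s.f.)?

7.51 mg/L

Flow-weighted mixing: C = (Q_r C_r + Q_w C_w)/(Q_r + Q_w)
= (15000×8.42 + 2580×2.25)/(15000 + 2580) = 132100/17580 = 7.515 mg/L.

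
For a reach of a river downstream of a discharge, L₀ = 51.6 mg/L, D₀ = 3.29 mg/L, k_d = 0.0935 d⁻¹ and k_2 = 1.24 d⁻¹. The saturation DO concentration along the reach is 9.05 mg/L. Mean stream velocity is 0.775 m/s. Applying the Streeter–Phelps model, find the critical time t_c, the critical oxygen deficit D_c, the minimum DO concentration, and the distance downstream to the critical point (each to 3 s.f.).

t_c ≈ 0.927 d; D_c ≈ 3.57 mg/L; min DO ≈ 5.48 mg/L; x_c ≈ 62.1 km

At the critical point dD/dt = 0, so k_d L₀ e^(−k_d t) = k_2 D. Substituting D(t) from the Streeter–Phelps equation and solving for t gives
t_c = ln[(k_2/k_d)(1 − D₀(k_2−k_d)/(k_d L₀))] / (k_2−k_d).
Here k_2−k_d = 1.147 d⁻¹ and 1 − D₀(k_2−k_d)/(k_d L₀) = 1 − 3.29×1.147/(0.0935×51.6) = 0.2182, so
t_c = ln(13.26 × 0.2182) / 1.147 = 1.062 / 1.147 = 0.9267 d.
L(t_c) = L₀ e^(−k_d t_c) = 51.6 × 0.9170 = 47.32 mg/L, and at the critical point k_2 D_c = k_d L, so D_c = (0.0935/1.24) × 47.32 = 3.568 mg/L.
Minimum DO = C_s − D_c = 9.05 − 3.568 = 5.482 mg/L.
x_c = v t_c = 0.775 m/s × 0.9267 d × 86400 s/d = 62050 m ≈ 62.1 km.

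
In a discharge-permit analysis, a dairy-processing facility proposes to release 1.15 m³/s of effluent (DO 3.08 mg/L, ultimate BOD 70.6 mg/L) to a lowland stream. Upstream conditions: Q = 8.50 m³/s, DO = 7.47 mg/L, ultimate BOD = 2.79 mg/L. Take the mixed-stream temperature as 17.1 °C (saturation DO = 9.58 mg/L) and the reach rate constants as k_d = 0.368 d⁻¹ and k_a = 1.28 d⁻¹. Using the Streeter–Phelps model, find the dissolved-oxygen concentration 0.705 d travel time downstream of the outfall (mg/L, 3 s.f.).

DO ≈ 6.91 mg/L

Mixed DO = (8.50×7.47 + 1.15×3.08)/(8.50+1.15) = 67.04/9.650 = 6.947 mg/L.
Mixed L₀ = (8.50×2.79 + 1.15×70.6)/(9.650) = 104.9/9.650 = 10.87 mg/L.
Initial deficit D₀ = C_s − DO₀ = 9.58 − 6.947 = 2.633 mg/L.
D(0.705) = [0.368×10.87/(1.28−0.368)](e^(−0.368×0.705) − e^(−1.28×0.705)) + 2.633 e^(−1.28×0.705)
= 4.387 × (0.7715 − 0.4056) + 2.633 × 0.4056 = 2.673 mg/L.
DO = 9.58 − 2.673 = 6.907 mg/L.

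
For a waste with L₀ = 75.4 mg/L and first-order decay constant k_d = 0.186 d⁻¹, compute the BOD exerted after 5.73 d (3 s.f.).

y_t = L₀(1 − e^(−k_d t)) = 75.4 × (1 − e^(−0.186×5.73))
= 75.4 × (1 − 0.3445) = 75.4 × 0.6555 = 49.43 mg/L.

y ≈ 49.4 mg/L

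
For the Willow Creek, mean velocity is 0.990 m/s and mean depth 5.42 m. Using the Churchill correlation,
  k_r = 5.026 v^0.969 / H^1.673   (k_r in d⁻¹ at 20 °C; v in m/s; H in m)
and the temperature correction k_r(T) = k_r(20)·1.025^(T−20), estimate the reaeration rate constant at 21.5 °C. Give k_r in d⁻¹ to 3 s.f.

k_r(20) = 5.026 × 0.990^0.969 / 5.42^1.673 = 5.026 × 0.9903 / 16.90 = 0.2945 d⁻¹.
k_r(21.5) = 0.2945 × 1.025^(21.5−20) = 0.2945 × 1.038 = 0.3056 d⁻¹.

k_r ≈ 0.306 d⁻¹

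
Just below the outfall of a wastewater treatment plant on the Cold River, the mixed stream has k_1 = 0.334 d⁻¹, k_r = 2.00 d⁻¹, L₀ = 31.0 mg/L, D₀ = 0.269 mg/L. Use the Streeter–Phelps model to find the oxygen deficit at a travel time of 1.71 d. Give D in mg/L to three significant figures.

D ≈ 3.32 mg/L

k_1 L₀/(k_r−k_1) = 0.334×31.0/(2.00−0.334) = 10.35/1.666 = 6.215 mg/L.
e^(−k_1 t) = e^(−0.334×1.710) = 0.5649; e^(−k_r t) = e^(−2.00×1.710) = 0.03271.
D = 6.215 × (0.5649 − 0.03271) + 0.269 × 0.03271 = 3.307 + 0.008800 = 3.316 mg/L.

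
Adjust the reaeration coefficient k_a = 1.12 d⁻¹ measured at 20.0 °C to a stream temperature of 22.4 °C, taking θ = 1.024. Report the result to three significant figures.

k_a ≈ 1.19 d⁻¹

k_a(T₂) = k_a(T₁) · θ^(T₂−T₁) = 1.12 × 1.024^(22.4−20.0)
= 1.12 × 1.024^2.40 = 1.12 × 1.059 = 1.186 d⁻¹.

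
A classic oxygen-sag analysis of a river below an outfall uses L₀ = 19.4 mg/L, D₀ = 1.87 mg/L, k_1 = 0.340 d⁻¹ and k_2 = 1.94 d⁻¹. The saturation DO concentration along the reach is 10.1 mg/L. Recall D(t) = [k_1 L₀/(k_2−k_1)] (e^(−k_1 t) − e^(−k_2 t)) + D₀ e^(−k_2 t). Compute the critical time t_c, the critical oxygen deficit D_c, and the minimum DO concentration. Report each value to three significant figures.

With k_2/k_1 = 5.706 and 1 − D₀(k_2−k_1)/(k_1 L₀) = 0.5464,
t_c = ln(5.706 × 0.5464) / (1.94 − 0.340) = ln(3.118) / 1.600 = 1.137/1.600 = 0.7107 d.
D_c = (k_1/k_2) L₀ e^(−k_1 t_c) = (0.340/1.94) × 19.4 × e^(−0.340×0.7107) = 0.1753 × 19.4 × 0.7853 = 2.670 mg/L.
Minimum DO = C_s − D_c = 10.1 − 2.670 = 7.430 mg/L.

t_c ≈ 0.711 d; D_c ≈ 2.67 mg/L; min DO ≈ 7.43 mg/L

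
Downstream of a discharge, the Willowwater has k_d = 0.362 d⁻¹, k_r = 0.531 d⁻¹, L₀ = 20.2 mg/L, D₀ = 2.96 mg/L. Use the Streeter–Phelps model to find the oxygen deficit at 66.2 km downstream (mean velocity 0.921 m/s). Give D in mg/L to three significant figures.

Travel time t = x/v = 66.2 km / (0.921 m/s) = 66200 m / 0.921 m/s = 71880 s = 0.8319 d.
k_d L₀/(k_r−k_d) = 0.362×20.2/(0.531−0.362) = 7.312/0.1690 = 43.27 mg/L.
e^(−k_d t) = e^(−0.362×0.8319) = 0.7400; e^(−k_r t) = e^(−0.531×0.8319) = 0.6429.
D = 43.27 × (0.7400 − 0.6429) + 2.96 × 0.6429 = 4.199 + 1.903 = 6.102 mg/L.

D ≈ 6.10 mg/L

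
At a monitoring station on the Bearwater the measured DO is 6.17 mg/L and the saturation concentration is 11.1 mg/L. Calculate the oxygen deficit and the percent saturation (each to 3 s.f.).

D ≈ 4.93 mg/L; 55.6 % saturation

D = C_s − C = 11.1 − 6.17 = 4.93 mg/L.
% saturation = 6.17/11.1 × 100 = 55.6 %.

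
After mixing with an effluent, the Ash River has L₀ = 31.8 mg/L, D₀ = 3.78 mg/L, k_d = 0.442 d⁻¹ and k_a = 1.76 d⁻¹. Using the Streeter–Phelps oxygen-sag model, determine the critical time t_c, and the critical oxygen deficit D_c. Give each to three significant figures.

t_c ≈ 0.716 d; D_c ≈ 5.82 mg/L

At the critical point dD/dt = 0, so k_d L₀ e^(−k_d t) = k_a D. Substituting D(t) from the Streeter–Phelps equation and solving for t gives
t_c = ln[(k_a/k_d)(1 − D₀(k_a−k_d)/(k_d L₀))] / (k_a−k_d).
Here k_a−k_d = 1.318 d⁻¹ and 1 − D₀(k_a−k_d)/(k_d L₀) = 1 − 3.78×1.318/(0.442×31.8) = 0.6455, so
t_c = ln(3.982 × 0.6455) / 1.318 = 0.9441 / 1.318 = 0.7163 d.
L(t_c) = L₀ e^(−k_d t_c) = 31.8 × 0.7286 = 23.17 mg/L, and at the critical point k_a D_c = k_d L, so D_c = (0.442/1.76) × 23.17 = 5.819 mg/L.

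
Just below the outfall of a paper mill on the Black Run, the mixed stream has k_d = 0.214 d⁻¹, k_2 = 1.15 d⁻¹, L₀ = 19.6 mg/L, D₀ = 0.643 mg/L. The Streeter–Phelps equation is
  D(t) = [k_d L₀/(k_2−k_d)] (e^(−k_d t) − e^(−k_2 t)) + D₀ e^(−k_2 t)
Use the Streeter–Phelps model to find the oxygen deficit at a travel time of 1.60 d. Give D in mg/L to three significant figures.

D ≈ 2.57 mg/L

k_d L₀/(k_2−k_d) = 0.214×19.6/(1.15−0.214) = 4.194/0.9360 = 4.481 mg/L.
e^(−k_d t) = e^(−0.214×1.600) = 0.7101; e^(−k_2 t) = e^(−1.15×1.600) = 0.1588.
D = 4.481 × (0.7101 − 0.1588) + 0.643 × 0.1588 = 2.470 + 0.1021 = 2.572 mg/L.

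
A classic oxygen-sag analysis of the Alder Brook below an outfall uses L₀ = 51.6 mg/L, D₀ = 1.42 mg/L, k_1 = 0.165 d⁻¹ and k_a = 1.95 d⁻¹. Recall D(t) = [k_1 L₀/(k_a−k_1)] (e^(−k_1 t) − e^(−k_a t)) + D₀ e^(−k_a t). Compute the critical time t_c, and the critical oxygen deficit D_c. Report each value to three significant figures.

t_c ≈ 1.19 d; D_c ≈ 3.59 mg/L

At the critical point dD/dt = 0, so k_1 L₀ e^(−k_1 t) = k_a D. Substituting D(t) from the Streeter–Phelps equation and solving for t gives
t_c = ln[(k_a/k_1)(1 − D₀(k_a−k_1)/(k_1 L₀))] / (k_a−k_1).
Here k_a−k_1 = 1.785 d⁻¹ and 1 − D₀(k_a−k_1)/(k_1 L₀) = 1 − 1.42×1.785/(0.165×51.6) = 0.7023, so
t_c = ln(11.82 × 0.7023) / 1.785 = 2.116 / 1.785 = 1.186 d.
L(t_c) = L₀ e^(−k_1 t_c) = 51.6 × 0.8223 = 42.43 mg/L, and at the critical point k_a D_c = k_1 L, so D_c = (0.165/1.95) × 42.43 = 3.590 mg/L.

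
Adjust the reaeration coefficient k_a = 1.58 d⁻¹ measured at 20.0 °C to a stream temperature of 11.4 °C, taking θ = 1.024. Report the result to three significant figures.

k_a ≈ 1.29 d⁻¹

k_a(T₂) = k_a(T₁) · θ^(T₂−T₁) = 1.58 × 1.024^(11.4−20.0)
= 1.58 × 1.024^-8.60 = 1.58 × 0.8155 = 1.288 d⁻¹.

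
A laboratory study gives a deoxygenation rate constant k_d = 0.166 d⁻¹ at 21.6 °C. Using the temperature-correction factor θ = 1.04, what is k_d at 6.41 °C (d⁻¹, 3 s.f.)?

k_d ≈ 0.0915 d⁻¹

k_d(T₂) = k_d(T₁) · θ^(T₂−T₁) = 0.166 × 1.04^(6.41−21.6)
= 0.166 × 1.04^-15.2 = 0.166 × 0.5511 = 0.09149 d⁻¹.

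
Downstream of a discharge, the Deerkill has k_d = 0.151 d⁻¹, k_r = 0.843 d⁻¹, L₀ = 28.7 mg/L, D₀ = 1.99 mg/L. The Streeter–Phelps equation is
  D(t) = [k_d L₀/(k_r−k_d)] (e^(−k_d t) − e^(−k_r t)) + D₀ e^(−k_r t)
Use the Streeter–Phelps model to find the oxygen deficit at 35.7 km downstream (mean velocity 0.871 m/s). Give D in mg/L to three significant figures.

Travel time t = x/v = 35.7 km / (0.871 m/s) = 35700 m / 0.871 m/s = 40990 s = 0.4744 d.
k_d L₀/(k_r−k_d) = 0.151×28.7/(0.843−0.151) = 4.334/0.6920 = 6.263 mg/L.
e^(−k_d t) = e^(−0.151×0.4744) = 0.9309; e^(−k_r t) = e^(−0.843×0.4744) = 0.6704.
D = 6.263 × (0.9309 − 0.6704) + 1.99 × 0.6704 = 1.631 + 1.334 = 2.965 mg/L.

D ≈ 2.97 mg/L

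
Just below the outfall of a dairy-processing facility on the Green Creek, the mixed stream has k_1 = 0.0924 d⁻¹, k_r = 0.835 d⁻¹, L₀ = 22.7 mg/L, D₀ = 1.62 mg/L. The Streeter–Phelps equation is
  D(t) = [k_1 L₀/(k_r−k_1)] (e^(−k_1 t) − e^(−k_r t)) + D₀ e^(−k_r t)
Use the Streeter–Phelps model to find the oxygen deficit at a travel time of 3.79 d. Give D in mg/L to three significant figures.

D ≈ 1.94 mg/L

k_1 L₀/(k_r−k_1) = 0.0924×22.7/(0.835−0.0924) = 2.097/0.7426 = 2.825 mg/L.
e^(−k_1 t) = e^(−0.0924×3.790) = 0.7045; e^(−k_r t) = e^(−0.835×3.790) = 0.04223.
D = 2.825 × (0.7045 − 0.04223) + 1.62 × 0.04223 = 1.871 + 0.06841 = 1.939 mg/L.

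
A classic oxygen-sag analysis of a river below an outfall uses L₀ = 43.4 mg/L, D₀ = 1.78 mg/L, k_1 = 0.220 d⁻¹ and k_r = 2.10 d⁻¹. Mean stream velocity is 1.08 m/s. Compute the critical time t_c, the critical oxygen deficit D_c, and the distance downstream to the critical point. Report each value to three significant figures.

t_c ≈ 0.971 d; D_c ≈ 3.67 mg/L; x_c ≈ 90.6 km

At the critical point dD/dt = 0, so k_1 L₀ e^(−k_1 t) = k_r D. Substituting D(t) from the Streeter–Phelps equation and solving for t gives
t_c = ln[(k_r/k_1)(1 − D₀(k_r−k_1)/(k_1 L₀))] / (k_r−k_1).
Here k_r−k_1 = 1.880 d⁻¹ and 1 − D₀(k_r−k_1)/(k_1 L₀) = 1 − 1.78×1.880/(0.220×43.4) = 0.6495, so
t_c = ln(9.545 × 0.6495) / 1.880 = 1.825 / 1.880 = 0.9705 d.
L(t_c) = L₀ e^(−k_1 t_c) = 43.4 × 0.8077 = 35.06 mg/L, and at the critical point k_r D_c = k_1 L, so D_c = (0.220/2.10) × 35.06 = 3.673 mg/L.
x_c = v t_c = 1.08 m/s × 0.9705 d × 86400 s/d = 90560 m ≈ 90.6 km.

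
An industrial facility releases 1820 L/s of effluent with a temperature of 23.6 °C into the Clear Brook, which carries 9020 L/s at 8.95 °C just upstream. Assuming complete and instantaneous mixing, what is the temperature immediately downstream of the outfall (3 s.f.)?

11.4 °C

Flow-weighted mixing: C = (Q_r C_r + Q_w C_w)/(Q_r + Q_w)
= (9020×8.95 + 1820×23.6)/(9020 + 1820) = 123700/10840 = 11.41 °C.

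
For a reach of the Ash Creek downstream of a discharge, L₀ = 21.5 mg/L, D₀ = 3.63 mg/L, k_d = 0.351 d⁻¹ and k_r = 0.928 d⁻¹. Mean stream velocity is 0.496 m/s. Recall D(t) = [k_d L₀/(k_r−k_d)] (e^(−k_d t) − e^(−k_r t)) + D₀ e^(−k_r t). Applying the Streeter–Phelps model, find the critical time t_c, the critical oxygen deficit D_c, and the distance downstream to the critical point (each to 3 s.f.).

With k_r/k_d = 2.644 and 1 − D₀(k_r−k_d)/(k_d L₀) = 0.7225,
t_c = ln(2.644 × 0.7225) / (0.928 − 0.351) = ln(1.910) / 0.5770 = 0.6471/0.5770 = 1.122 d.
D_c = (k_d/k_r) L₀ e^(−k_d t_c) = (0.351/0.928) × 21.5 × e^(−0.351×1.122) = 0.3782 × 21.5 × 0.6746 = 5.486 mg/L.
x_c = v t_c = 0.496 m/s × 1.122 d × 86400 s/d = 48060 m ≈ 48.1 km.

t_c ≈ 1.12 d; D_c ≈ 5.49 mg/L; x_c ≈ 48.1 km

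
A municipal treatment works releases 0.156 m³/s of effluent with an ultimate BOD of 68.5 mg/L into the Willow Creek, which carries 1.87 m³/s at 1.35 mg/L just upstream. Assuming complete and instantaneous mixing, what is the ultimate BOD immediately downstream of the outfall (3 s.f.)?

Flow-weighted mixing: C = (Q_r C_r + Q_w C_w)/(Q_r + Q_w)
= (1.87×1.35 + 0.156×68.5)/(1.87 + 0.156) = 13.21/2.026 = 6.520 mg/L.

6.52 mg/L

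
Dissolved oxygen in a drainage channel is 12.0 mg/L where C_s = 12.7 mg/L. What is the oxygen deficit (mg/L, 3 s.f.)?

D = C_s − C = 12.7 − 12.0 = 0.700 mg/L.

D ≈ 0.700 mg/L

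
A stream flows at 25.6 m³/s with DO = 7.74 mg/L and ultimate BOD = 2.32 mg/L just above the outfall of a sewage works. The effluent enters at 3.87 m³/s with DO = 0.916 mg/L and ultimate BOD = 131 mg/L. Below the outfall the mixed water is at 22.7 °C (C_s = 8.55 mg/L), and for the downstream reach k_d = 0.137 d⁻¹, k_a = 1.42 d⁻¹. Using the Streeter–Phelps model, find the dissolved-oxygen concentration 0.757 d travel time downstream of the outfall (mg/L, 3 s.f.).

Mixed DO = (25.6×7.74 + 3.87×0.916)/(25.6+3.87) = 201.7/29.47 = 6.844 mg/L.
Mixed L₀ = (25.6×2.32 + 3.87×131)/(29.47) = 566.4/29.47 = 19.22 mg/L.
Initial deficit D₀ = C_s − DO₀ = 8.55 − 6.844 = 1.706 mg/L.
D(0.757) = [0.137×19.22/(1.42−0.137)](e^(−0.137×0.757) − e^(−1.42×0.757)) + 1.706 e^(−1.42×0.757)
= 2.052 × (0.9015 − 0.3413) + 1.706 × 0.3413 = 1.732 mg/L.
DO = 8.55 − 1.732 = 6.818 mg/L.

DO ≈ 6.82 mg/L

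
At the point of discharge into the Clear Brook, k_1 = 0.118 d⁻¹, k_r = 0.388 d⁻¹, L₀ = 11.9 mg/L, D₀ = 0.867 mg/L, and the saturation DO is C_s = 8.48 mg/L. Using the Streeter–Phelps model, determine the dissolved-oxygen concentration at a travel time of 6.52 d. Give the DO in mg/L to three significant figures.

k_1 L₀/(k_r−k_1) = 0.118×11.9/(0.388−0.118) = 1.404/0.2700 = 5.201 mg/L.
e^(−k_1 t) = e^(−0.118×6.520) = 0.4633; e^(−k_r t) = e^(−0.388×6.520) = 0.07968.
D = 5.201 × (0.4633 − 0.07968) + 0.867 × 0.07968 = 1.995 + 0.06908 = 2.064 mg/L.
DO = C_s − D = 8.48 − 2.064 = 6.416 mg/L.

DO ≈ 6.42 mg/L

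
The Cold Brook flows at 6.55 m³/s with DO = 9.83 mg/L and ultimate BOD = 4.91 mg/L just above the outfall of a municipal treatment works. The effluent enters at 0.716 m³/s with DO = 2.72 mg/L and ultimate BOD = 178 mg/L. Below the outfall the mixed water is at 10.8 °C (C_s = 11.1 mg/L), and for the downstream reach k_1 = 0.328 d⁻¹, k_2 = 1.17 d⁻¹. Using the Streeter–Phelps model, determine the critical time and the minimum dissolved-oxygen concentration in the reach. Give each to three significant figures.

t_c ≈ 1.20 d; minimum DO ≈ 6.94 mg/L

Mixed DO = (6.55×9.83 + 0.716×2.72)/(6.55+0.716) = 66.33/7.266 = 9.129 mg/L.
Mixed L₀ = (6.55×4.91 + 0.716×178)/(7.266) = 159.6/7.266 = 21.97 mg/L.
Initial deficit D₀ = C_s − DO₀ = 11.1 − 9.129 = 1.971 mg/L.
t_c = (1/0.8420) ln[(1.17/0.328)(1 − 1.971×0.8420/(0.328×21.97))] = 1.188 × ln(2.746) = 1.200 d.
D_c = (0.328/1.17) × 21.97 × e^(−0.328×1.200) = 0.2803 × 21.97 × 0.6747 = 4.155 mg/L.
Minimum DO = 11.1 − 4.155 = 6.945 mg/L.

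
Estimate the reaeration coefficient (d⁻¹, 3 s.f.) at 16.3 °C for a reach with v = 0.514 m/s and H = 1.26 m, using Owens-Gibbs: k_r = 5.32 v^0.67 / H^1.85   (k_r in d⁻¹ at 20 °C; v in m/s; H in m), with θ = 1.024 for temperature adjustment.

k_r ≈ 2.03 d⁻¹

k_r(20) = 5.32 × 0.514^0.67 / 1.26^1.85 = 5.32 × 0.6402 / 1.534 = 2.221 d⁻¹.
k_r(16.3) = 2.221 × 1.024^(16.3−20) = 2.221 × 0.9160 = 2.035 d⁻¹.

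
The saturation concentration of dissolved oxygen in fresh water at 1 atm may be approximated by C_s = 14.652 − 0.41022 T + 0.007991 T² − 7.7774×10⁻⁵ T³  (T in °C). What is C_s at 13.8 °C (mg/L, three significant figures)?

C_s ≈ 10.3 mg/L

C_s = 14.652 − 0.41022×13.8 + 0.007991×13.8² − 7.7774×10⁻⁵×13.8³ = 10.31 mg/L.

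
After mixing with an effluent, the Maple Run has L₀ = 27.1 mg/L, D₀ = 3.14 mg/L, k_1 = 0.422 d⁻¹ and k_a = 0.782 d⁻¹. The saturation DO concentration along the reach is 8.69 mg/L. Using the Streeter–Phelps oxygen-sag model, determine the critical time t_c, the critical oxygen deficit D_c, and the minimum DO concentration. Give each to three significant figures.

With k_a/k_1 = 1.853 and 1 − D₀(k_a−k_1)/(k_1 L₀) = 0.9012,
t_c = ln(1.853 × 0.9012) / (0.782 − 0.422) = ln(1.670) / 0.3600 = 0.5128/0.3600 = 1.424 d.
D_c = (k_1/k_a) L₀ e^(−k_1 t_c) = (0.422/0.782) × 27.1 × e^(−0.422×1.424) = 0.5396 × 27.1 × 0.5482 = 8.017 mg/L.
Minimum DO = C_s − D_c = 8.69 − 8.017 = 0.6727 mg/L.

t_c ≈ 1.42 d; D_c ≈ 8.02 mg/L; min DO ≈ 0.673 mg/L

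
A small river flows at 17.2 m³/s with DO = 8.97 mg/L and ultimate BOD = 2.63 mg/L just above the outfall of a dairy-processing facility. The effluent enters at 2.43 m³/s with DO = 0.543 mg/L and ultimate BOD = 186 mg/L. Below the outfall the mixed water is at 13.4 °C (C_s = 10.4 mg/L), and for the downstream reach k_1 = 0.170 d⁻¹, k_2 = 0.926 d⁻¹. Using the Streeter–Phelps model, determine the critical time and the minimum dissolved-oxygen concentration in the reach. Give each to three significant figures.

t_c ≈ 1.49 d; minimum DO ≈ 6.79 mg/L

Mixed DO = (17.2×8.97 + 2.43×0.543)/(17.2+2.43) = 155.6/19.63 = 7.927 mg/L.
Mixed L₀ = (17.2×2.63 + 2.43×186)/(19.63) = 497.2/19.63 = 25.33 mg/L.
Initial deficit D₀ = C_s − DO₀ = 10.4 − 7.927 = 2.473 mg/L.
t_c = (1/0.7560) ln[(0.926/0.170)(1 − 2.473×0.7560/(0.170×25.33))] = 1.323 × ln(3.082) = 1.489 d.
D_c = (0.170/0.926) × 25.33 × e^(−0.170×1.489) = 0.1836 × 25.33 × 0.7764 = 3.610 mg/L.
Minimum DO = 10.4 − 3.610 = 6.790 mg/L.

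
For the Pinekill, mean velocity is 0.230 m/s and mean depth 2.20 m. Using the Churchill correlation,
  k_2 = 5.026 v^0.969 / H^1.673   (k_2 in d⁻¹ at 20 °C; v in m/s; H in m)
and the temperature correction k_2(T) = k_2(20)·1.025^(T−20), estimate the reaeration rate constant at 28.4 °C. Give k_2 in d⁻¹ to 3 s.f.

k_2 ≈ 0.398 d⁻¹

k_2(20) = 5.026 × 0.230^0.969 / 2.20^1.673 = 5.026 × 0.2407 / 3.740 = 0.3235 d⁻¹.
k_2(28.4) = 0.3235 × 1.025^(28.4−20) = 0.3235 × 1.230 = 0.3981 d⁻¹.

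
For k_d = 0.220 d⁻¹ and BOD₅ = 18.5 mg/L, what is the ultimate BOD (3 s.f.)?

BOD₅ = L₀(1 − e^(−5k_d)) ⇒ L₀ = BOD₅ / (1 − e^(−5×0.220))
= 18.5 / (1 − 0.3329) = 18.5 / 0.6671 = 27.73 mg/L.

L₀ ≈ 27.7 mg/L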